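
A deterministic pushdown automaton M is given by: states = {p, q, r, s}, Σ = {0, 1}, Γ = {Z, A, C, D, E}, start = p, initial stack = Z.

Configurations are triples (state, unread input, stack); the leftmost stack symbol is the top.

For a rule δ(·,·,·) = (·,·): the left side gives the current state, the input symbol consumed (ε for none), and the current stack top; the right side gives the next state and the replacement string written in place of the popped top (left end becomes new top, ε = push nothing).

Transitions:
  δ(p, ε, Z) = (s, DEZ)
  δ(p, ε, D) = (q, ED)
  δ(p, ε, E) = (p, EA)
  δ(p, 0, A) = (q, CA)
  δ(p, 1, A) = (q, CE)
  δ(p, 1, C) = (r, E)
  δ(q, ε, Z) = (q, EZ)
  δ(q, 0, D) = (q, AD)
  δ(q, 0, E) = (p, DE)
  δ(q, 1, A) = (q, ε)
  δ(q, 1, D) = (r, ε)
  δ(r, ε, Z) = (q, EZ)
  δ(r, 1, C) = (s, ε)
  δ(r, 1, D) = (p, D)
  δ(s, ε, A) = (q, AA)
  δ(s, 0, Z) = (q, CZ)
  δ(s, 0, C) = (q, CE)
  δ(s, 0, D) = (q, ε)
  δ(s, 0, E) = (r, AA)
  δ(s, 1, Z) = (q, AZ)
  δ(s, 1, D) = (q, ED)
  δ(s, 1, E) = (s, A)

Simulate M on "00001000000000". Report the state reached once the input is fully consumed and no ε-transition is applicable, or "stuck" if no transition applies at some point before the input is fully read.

(p, 00001000000000, Z)
  ε-move, top Z: go to s, push DEZ → (s, 00001000000000, DEZ)
  read 0, top D: go to q, push ε → (q, 0001000000000, EZ)
  read 0, top E: go to p, push DE → (p, 001000000000, DEZ)
  ε-move, top D: go to q, push ED → (q, 001000000000, EDEZ)
  read 0, top E: go to p, push DE → (p, 01000000000, DEDEZ)
  ε-move, top D: go to q, push ED → (q, 01000000000, EDEDEZ)
  read 0, top E: go to p, push DE → (p, 1000000000, DEDEDEZ)
  ε-move, top D: go to q, push ED → (q, 1000000000, EDEDEDEZ)
No transition for (q, 1, top E); M blocks with input 1000000000 remaining.

stuck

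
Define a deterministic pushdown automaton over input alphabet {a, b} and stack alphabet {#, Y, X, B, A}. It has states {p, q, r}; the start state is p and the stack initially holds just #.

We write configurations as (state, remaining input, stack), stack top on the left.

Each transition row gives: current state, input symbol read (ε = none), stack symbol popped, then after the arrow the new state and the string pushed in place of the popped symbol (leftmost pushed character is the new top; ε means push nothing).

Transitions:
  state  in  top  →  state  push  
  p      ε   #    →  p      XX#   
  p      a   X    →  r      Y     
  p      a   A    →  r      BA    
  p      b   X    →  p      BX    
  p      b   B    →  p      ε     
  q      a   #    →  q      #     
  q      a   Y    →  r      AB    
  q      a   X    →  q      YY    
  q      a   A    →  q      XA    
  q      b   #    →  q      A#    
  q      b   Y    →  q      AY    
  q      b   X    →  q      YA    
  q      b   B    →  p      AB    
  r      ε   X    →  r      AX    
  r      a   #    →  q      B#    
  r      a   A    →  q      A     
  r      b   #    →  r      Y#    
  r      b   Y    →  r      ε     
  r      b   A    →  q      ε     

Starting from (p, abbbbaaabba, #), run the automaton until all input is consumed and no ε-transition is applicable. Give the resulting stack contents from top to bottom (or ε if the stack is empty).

(p, abbbbaaabba, #)
  ε-move, top #: go to p, push XX# → (p, abbbbaaabba, XX#)
  read a, top X: go to r, push Y → (r, bbbbaaabba, YX#)
  read b, top Y: go to r, push ε → (r, bbbaaabba, X#)
  ε-move, top X: go to r, push AX → (r, bbbaaabba, AX#)
  read b, top A: go to q, push ε → (q, bbaaabba, X#)
  read b, top X: go to q, push YA → (q, baaabba, YA#)
  read b, top Y: go to q, push AY → (q, aaabba, AYA#)
  read a, top A: go to q, push XA → (q, aabba, XAYA#)
  read a, top X: go to q, push YY → (q, abba, YYAYA#)
  read a, top Y: go to r, push AB → (r, bba, ABYAYA#)
  read b, top A: go to q, push ε → (q, ba, BYAYA#)
  read b, top B: go to p, push AB → (p, a, ABYAYA#)
  read a, top A: go to r, push BA → (r, ε, BABYAYA#)
All input consumed in state r with stack BABYAYA#.

BABYAYA#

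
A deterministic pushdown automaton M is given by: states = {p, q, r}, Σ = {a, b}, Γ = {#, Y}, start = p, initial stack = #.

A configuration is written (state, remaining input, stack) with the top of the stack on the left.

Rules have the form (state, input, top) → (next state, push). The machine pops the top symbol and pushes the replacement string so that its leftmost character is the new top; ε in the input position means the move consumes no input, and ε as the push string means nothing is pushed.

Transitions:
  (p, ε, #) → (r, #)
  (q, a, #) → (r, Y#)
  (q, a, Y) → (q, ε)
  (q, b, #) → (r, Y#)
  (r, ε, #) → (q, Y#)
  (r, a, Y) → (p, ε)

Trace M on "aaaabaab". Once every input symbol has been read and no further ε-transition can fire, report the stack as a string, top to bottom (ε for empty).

Y#

(p, aaaabaab, #) ⊢ (r, aaaabaab, #) ⊢ (q, aaaabaab, Y#) ⊢ (q, aaabaab, #) ⊢ (r, aabaab, Y#) ⊢ (p, abaab, #) ⊢ (r, abaab, #) ⊢ (q, abaab, Y#) ⊢ (q, baab, #) ⊢ (r, aab, Y#) ⊢ (p, ab, #) ⊢ (r, ab, #) ⊢ (q, ab, Y#) ⊢ (q, b, #) ⊢ (r, ε, Y#)
All input consumed in state r with stack Y#.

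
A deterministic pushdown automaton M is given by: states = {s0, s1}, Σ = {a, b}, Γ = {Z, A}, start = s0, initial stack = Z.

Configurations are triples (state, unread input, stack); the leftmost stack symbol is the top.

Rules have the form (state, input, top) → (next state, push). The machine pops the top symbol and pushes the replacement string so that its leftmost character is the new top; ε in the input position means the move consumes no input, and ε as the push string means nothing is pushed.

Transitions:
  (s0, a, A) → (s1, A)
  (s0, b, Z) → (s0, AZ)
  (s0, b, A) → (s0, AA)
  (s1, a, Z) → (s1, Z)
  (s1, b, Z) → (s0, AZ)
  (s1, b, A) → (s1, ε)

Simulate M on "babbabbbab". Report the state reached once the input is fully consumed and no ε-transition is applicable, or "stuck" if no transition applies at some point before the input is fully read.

s1

(s0, babbabbbab, Z) ⊢ (s0, abbabbbab, AZ) ⊢ (s1, bbabbbab, AZ) ⊢ (s1, babbbab, Z) ⊢ (s0, abbbab, AZ) ⊢ (s1, bbbab, AZ) ⊢ (s1, bbab, Z) ⊢ (s0, bab, AZ) ⊢ (s0, ab, AAZ) ⊢ (s1, b, AAZ) ⊢ (s1, ε, AZ)
All input consumed; M is in state s1.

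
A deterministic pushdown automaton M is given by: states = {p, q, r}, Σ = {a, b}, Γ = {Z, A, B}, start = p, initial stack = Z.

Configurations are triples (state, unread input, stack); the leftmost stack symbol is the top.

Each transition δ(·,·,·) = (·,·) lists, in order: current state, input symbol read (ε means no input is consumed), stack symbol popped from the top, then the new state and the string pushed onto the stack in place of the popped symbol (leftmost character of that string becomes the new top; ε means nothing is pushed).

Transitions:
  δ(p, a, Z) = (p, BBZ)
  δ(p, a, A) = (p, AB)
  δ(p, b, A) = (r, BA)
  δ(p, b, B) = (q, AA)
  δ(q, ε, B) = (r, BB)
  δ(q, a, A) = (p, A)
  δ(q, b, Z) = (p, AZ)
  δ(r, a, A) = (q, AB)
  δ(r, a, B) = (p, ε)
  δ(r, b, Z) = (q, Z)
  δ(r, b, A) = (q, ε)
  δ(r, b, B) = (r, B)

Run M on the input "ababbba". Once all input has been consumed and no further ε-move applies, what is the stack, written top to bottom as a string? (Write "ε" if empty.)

AABZ

(p, ababbba, Z)
  read a, top Z: go to p, push BBZ → (p, babbba, BBZ)
  read b, top B: go to q, push AA → (q, abbba, AABZ)
  read a, top A: go to p, push A → (p, bbba, AABZ)
  read b, top A: go to r, push BA → (r, bba, BAABZ)
  read b, top B: go to r, push B → (r, ba, BAABZ)
  read b, top B: go to r, push B → (r, a, BAABZ)
  read a, top B: go to p, push ε → (p, ε, AABZ)
All input consumed in state p with stack AABZ.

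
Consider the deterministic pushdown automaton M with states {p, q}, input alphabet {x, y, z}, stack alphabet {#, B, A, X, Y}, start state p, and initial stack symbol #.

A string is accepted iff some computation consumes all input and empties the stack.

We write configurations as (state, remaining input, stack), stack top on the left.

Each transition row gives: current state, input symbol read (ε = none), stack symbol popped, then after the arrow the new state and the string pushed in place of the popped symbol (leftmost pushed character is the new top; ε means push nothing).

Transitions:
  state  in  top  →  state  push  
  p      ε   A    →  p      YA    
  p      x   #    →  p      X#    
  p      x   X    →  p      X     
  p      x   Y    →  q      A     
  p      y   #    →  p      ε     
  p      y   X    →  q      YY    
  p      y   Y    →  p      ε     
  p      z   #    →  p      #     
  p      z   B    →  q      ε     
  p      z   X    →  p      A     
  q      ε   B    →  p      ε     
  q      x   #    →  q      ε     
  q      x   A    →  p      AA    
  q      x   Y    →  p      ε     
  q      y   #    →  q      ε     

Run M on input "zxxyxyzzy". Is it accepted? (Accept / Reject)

(p, zxxyxyzzy, #)
  read z, top #: go to p, push # → (p, xxyxyzzy, #)
  read x, top #: go to p, push X# → (p, xyxyzzy, X#)
  read x, top X: go to p, push X → (p, yxyzzy, X#)
  read y, top X: go to q, push YY → (q, xyzzy, YY#)
  read x, top Y: go to p, push ε → (p, yzzy, Y#)
  read y, top Y: go to p, push ε → (p, zzy, #)
  read z, top #: go to p, push # → (p, zy, #)
  read z, top #: go to p, push # → (p, y, #)
  read y, top #: go to p, push ε → (p, ε, ε)
All input consumed and the stack is empty.

Accept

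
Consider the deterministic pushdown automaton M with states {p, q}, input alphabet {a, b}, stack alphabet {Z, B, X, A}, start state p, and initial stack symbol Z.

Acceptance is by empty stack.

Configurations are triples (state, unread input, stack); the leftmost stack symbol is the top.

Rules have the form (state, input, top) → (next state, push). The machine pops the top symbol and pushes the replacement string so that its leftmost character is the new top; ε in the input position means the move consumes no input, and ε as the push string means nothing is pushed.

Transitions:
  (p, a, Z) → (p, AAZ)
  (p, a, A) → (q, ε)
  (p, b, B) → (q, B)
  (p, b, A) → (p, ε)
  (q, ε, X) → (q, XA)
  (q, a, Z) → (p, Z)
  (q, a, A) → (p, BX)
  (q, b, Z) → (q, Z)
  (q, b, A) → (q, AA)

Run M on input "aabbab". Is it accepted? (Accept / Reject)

(p, aabbab, Z) ⊢ (p, abbab, AAZ) ⊢ (q, bbab, AZ) ⊢ (q, bab, AAZ) ⊢ (q, ab, AAAZ) ⊢ (p, b, BXAAZ) ⊢ (q, ε, BXAAZ)
All input consumed; stack is BXAAZ, not empty, and no further ε-move applies.

Reject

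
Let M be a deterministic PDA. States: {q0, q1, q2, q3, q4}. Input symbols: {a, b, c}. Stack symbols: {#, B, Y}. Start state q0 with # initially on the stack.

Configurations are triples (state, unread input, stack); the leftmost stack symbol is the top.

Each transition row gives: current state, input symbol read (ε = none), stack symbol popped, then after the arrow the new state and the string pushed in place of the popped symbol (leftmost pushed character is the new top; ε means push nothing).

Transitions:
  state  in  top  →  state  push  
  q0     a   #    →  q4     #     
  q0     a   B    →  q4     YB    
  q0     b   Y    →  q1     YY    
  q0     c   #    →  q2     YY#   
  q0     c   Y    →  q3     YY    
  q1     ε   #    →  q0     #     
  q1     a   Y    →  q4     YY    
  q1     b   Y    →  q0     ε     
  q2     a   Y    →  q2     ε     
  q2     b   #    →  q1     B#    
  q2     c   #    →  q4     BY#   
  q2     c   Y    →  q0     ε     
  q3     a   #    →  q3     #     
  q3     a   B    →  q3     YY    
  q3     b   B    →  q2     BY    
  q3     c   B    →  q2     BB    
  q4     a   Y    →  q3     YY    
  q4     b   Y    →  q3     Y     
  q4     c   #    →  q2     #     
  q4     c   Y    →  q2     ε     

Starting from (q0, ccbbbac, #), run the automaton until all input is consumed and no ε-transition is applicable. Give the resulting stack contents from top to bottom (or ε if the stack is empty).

YY#

(q0, ccbbbac, #) ⊢ (q2, cbbbac, YY#) ⊢ (q0, bbbac, Y#) ⊢ (q1, bbac, YY#) ⊢ (q0, bac, Y#) ⊢ (q1, ac, YY#) ⊢ (q4, c, YYY#) ⊢ (q2, ε, YY#)
All input consumed in state q2 with stack YY#.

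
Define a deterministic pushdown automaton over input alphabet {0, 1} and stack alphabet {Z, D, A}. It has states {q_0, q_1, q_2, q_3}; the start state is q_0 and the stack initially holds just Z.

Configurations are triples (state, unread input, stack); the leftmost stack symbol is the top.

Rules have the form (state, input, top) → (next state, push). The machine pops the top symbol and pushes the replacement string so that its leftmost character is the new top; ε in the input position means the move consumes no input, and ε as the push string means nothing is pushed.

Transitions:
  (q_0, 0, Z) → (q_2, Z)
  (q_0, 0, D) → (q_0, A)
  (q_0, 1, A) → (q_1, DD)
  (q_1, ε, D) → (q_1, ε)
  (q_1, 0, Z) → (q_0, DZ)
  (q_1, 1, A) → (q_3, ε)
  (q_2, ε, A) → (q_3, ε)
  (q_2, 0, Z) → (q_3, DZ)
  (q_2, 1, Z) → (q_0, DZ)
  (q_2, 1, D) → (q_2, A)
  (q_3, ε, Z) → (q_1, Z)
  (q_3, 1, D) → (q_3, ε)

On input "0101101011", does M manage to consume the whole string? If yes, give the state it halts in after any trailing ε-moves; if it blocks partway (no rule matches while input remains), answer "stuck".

stuck

(q_0, 0101101011, Z)
  read 0, top Z: go to q_2, push Z → (q_2, 101101011, Z)
  read 1, top Z: go to q_0, push DZ → (q_0, 01101011, DZ)
  read 0, top D: go to q_0, push A → (q_0, 1101011, AZ)
  read 1, top A: go to q_1, push DD → (q_1, 101011, DDZ)
  ε-move, top D: go to q_1, push ε → (q_1, 101011, DZ)
  ε-move, top D: go to q_1, push ε → (q_1, 101011, Z)
No transition for (q_1, 1, top Z); M blocks with input 101011 remaining.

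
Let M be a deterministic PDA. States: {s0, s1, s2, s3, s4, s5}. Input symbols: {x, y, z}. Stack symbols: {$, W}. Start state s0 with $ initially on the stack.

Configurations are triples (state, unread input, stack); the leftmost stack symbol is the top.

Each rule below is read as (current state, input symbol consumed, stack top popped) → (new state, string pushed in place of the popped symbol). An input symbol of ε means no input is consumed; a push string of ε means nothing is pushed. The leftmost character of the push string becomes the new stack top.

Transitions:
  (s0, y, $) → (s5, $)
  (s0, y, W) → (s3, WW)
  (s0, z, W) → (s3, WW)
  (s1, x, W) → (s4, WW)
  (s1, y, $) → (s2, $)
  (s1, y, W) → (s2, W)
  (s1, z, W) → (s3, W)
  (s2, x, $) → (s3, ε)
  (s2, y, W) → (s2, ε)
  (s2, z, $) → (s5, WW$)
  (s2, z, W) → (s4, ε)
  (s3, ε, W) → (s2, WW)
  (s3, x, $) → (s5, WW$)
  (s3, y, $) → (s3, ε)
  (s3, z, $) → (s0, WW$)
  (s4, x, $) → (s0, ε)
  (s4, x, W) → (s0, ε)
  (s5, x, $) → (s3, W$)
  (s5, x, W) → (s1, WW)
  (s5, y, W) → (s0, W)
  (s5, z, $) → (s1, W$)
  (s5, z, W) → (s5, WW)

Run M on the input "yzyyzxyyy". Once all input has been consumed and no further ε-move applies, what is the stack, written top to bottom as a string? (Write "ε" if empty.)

(s0, yzyyzxyyy, $)
  read y, top $: go to s5, push $ → (s5, zyyzxyyy, $)
  read z, top $: go to s1, push W$ → (s1, yyzxyyy, W$)
  read y, top W: go to s2, push W → (s2, yzxyyy, W$)
  read y, top W: go to s2, push ε → (s2, zxyyy, $)
  read z, top $: go to s5, push WW$ → (s5, xyyy, WW$)
  read x, top W: go to s1, push WW → (s1, yyy, WWW$)
  read y, top W: go to s2, push W → (s2, yy, WWW$)
  read y, top W: go to s2, push ε → (s2, y, WW$)
  read y, top W: go to s2, push ε → (s2, ε, W$)
All input consumed in state s2 with stack W$.

W$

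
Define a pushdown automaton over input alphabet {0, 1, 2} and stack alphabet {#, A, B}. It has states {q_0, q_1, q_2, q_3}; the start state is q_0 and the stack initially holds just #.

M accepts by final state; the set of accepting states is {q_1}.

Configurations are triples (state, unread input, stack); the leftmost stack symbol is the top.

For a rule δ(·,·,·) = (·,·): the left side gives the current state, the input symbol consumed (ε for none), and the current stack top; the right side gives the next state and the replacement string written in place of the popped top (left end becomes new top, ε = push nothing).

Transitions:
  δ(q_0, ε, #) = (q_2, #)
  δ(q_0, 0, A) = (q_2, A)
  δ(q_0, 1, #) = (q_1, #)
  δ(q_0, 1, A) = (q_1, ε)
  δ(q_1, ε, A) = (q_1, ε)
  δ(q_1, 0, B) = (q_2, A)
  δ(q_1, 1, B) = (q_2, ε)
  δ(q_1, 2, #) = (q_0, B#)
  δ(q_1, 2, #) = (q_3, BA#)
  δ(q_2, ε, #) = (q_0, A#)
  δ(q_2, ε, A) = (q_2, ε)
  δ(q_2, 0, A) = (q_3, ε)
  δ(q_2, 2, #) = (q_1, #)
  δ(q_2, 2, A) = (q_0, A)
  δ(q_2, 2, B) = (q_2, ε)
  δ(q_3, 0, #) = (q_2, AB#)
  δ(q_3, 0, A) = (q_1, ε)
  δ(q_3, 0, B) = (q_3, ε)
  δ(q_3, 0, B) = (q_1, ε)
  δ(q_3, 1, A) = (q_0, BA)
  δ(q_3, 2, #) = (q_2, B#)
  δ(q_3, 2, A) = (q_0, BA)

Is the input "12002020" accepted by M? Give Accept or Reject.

Accept

One accepting computation: (q_0, 12002020, #) ⊢ (q_1, 2002020, #) ⊢ (q_3, 002020, BA#) ⊢ (q_3, 02020, A#) ⊢ (q_1, 2020, #) ⊢ (q_3, 020, BA#) ⊢ (q_1, 20, A#) ⊢ (q_1, 20, #) ⊢ (q_3, 0, BA#) ⊢ (q_1, ε, A#)
All input consumed and state q_1 ∈ F.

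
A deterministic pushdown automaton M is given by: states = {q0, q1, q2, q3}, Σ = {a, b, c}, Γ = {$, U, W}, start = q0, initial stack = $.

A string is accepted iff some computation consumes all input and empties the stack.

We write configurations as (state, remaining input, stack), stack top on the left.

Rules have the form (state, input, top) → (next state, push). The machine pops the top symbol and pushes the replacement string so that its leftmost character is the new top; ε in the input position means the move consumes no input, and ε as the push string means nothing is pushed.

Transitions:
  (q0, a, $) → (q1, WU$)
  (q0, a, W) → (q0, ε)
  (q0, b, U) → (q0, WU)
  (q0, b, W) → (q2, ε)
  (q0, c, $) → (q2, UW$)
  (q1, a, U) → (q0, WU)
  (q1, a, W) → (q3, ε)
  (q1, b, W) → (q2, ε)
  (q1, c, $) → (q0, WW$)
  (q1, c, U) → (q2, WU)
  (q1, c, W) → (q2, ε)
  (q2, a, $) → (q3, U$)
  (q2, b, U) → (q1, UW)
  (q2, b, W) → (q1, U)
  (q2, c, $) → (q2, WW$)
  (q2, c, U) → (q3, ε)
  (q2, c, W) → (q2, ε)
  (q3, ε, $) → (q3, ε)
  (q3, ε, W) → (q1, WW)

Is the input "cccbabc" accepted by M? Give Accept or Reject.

(q0, cccbabc, $)
  read c, top $: go to q2, push UW$ → (q2, ccbabc, UW$)
  read c, top U: go to q3, push ε → (q3, cbabc, W$)
  ε-move, top W: go to q1, push WW → (q1, cbabc, WW$)
  read c, top W: go to q2, push ε → (q2, babc, W$)
  read b, top W: go to q1, push U → (q1, abc, U$)
  read a, top U: go to q0, push WU → (q0, bc, WU$)
  read b, top W: go to q2, push ε → (q2, c, U$)
  read c, top U: go to q3, push ε → (q3, ε, $)
  ε-move, top $: go to q3, push ε → (q3, ε, ε)
All input consumed and the stack is empty.

Accept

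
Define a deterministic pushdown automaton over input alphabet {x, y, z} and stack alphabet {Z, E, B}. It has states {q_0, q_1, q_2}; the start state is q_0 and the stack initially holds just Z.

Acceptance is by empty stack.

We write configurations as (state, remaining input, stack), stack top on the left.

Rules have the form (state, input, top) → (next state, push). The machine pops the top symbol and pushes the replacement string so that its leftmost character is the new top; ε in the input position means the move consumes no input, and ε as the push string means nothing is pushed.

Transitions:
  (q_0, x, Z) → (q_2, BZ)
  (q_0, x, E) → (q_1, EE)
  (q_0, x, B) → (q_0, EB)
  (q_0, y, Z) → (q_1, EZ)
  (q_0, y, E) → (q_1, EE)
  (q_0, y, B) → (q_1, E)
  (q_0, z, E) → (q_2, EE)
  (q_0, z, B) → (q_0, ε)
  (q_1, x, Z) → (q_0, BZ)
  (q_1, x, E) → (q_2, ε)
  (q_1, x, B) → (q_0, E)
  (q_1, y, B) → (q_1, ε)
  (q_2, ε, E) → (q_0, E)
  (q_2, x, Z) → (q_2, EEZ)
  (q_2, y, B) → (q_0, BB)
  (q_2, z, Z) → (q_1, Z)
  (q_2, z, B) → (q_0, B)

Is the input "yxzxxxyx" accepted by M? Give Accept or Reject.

(q_0, yxzxxxyx, Z)
  read y, top Z: go to q_1, push EZ → (q_1, xzxxxyx, EZ)
  read x, top E: go to q_2, push ε → (q_2, zxxxyx, Z)
  read z, top Z: go to q_1, push Z → (q_1, xxxyx, Z)
  read x, top Z: go to q_0, push BZ → (q_0, xxyx, BZ)
  read x, top B: go to q_0, push EB → (q_0, xyx, EBZ)
  read x, top E: go to q_1, push EE → (q_1, yx, EEBZ)
No transition applies at (q_1, yx, EEBZ); input not fully consumed.

Reject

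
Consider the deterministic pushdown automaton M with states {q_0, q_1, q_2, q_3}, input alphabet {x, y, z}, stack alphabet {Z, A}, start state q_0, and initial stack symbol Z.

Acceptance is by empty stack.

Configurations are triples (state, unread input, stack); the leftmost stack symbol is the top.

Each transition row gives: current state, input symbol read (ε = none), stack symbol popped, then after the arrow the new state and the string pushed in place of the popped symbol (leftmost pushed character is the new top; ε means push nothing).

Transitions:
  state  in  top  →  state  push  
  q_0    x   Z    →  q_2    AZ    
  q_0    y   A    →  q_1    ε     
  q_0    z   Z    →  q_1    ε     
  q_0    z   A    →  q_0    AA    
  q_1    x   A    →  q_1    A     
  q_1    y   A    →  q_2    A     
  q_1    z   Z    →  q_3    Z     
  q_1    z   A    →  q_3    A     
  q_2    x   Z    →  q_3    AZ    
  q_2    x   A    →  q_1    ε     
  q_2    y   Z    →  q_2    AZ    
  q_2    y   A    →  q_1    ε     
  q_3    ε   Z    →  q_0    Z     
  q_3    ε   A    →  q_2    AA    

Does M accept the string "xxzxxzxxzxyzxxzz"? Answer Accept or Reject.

(q_0, xxzxxzxxzxyzxxzz, Z) ⊢ (q_2, xzxxzxxzxyzxxzz, AZ) ⊢ (q_1, zxxzxxzxyzxxzz, Z) ⊢ (q_3, xxzxxzxyzxxzz, Z) ⊢ (q_0, xxzxxzxyzxxzz, Z) ⊢ (q_2, xzxxzxyzxxzz, AZ) ⊢ (q_1, zxxzxyzxxzz, Z) ⊢ (q_3, xxzxyzxxzz, Z) ⊢ (q_0, xxzxyzxxzz, Z) ⊢ (q_2, xzxyzxxzz, AZ) ⊢ (q_1, zxyzxxzz, Z) ⊢ (q_3, xyzxxzz, Z) ⊢ (q_0, xyzxxzz, Z) ⊢ (q_2, yzxxzz, AZ) ⊢ (q_1, zxxzz, Z) ⊢ (q_3, xxzz, Z) ⊢ (q_0, xxzz, Z) ⊢ (q_2, xzz, AZ) ⊢ (q_1, zz, Z) ⊢ (q_3, z, Z) ⊢ (q_0, z, Z) ⊢ (q_1, ε, ε)
All input consumed and the stack is empty.

Accept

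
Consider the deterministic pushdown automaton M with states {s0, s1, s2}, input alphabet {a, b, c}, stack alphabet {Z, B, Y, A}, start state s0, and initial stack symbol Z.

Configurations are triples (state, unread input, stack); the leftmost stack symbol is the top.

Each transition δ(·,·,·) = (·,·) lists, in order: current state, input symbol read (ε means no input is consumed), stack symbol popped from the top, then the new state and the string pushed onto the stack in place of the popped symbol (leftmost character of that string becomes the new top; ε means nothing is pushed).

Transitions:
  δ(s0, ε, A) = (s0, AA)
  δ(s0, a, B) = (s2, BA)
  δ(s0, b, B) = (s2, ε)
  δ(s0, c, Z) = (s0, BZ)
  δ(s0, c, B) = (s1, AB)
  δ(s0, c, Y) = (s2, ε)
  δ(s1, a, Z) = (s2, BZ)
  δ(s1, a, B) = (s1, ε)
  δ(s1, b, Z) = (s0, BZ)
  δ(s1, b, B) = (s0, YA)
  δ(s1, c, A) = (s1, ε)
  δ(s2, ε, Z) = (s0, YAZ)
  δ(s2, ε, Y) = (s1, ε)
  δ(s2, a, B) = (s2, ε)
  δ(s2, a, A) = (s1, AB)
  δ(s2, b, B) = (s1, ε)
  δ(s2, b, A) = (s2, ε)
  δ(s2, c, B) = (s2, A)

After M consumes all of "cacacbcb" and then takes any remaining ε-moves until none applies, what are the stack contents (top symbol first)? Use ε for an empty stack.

AZ

(s0, cacacbcb, Z)
  read c, top Z: go to s0, push BZ → (s0, acacbcb, BZ)
  read a, top B: go to s2, push BA → (s2, cacbcb, BAZ)
  read c, top B: go to s2, push A → (s2, acbcb, AAZ)
  read a, top A: go to s1, push AB → (s1, cbcb, ABAZ)
  read c, top A: go to s1, push ε → (s1, bcb, BAZ)
  read b, top B: go to s0, push YA → (s0, cb, YAAZ)
  read c, top Y: go to s2, push ε → (s2, b, AAZ)
  read b, top A: go to s2, push ε → (s2, ε, AZ)
All input consumed in state s2 with stack AZ.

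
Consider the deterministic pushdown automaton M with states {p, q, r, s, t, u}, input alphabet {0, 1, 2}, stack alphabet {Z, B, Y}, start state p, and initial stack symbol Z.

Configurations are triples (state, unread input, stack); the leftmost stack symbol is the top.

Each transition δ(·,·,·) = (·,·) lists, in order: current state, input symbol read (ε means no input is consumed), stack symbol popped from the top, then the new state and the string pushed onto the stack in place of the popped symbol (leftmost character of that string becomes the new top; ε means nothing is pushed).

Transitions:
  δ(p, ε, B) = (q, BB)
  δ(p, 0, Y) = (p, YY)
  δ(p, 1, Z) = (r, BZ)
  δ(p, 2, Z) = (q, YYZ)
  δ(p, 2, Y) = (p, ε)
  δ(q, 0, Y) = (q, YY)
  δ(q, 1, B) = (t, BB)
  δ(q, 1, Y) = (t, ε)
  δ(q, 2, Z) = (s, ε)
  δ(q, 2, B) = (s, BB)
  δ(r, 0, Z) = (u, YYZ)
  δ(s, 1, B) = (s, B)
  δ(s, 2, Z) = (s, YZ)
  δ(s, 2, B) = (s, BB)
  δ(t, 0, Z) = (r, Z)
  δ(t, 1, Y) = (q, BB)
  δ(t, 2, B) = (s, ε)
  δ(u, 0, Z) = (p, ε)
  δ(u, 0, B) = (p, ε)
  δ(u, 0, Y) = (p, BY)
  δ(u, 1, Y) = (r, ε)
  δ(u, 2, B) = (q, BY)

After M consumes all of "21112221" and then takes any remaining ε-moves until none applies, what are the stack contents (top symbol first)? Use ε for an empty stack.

BBBBZ

(p, 21112221, Z) ⊢ (q, 1112221, YYZ) ⊢ (t, 112221, YZ) ⊢ (q, 12221, BBZ) ⊢ (t, 2221, BBBZ) ⊢ (s, 221, BBZ) ⊢ (s, 21, BBBZ) ⊢ (s, 1, BBBBZ) ⊢ (s, ε, BBBBZ)
All input consumed in state s with stack BBBBZ.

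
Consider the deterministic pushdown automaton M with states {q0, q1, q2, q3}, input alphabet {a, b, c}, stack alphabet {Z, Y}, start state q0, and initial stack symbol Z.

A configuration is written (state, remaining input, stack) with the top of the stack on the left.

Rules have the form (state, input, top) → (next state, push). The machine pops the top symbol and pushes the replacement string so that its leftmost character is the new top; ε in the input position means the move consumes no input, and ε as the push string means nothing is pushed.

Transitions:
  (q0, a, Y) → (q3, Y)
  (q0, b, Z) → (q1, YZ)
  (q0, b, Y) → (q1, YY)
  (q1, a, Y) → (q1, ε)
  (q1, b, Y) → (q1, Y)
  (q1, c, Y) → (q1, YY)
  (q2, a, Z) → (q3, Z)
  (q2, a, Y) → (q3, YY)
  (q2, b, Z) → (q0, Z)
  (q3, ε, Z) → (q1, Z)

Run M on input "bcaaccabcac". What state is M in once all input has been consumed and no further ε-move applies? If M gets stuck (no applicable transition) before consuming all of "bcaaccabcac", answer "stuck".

stuck

(q0, bcaaccabcac, Z)
  read b, top Z: go to q1, push YZ → (q1, caaccabcac, YZ)
  read c, top Y: go to q1, push YY → (q1, aaccabcac, YYZ)
  read a, top Y: go to q1, push ε → (q1, accabcac, YZ)
  read a, top Y: go to q1, push ε → (q1, ccabcac, Z)
No transition for (q1, c, top Z); M blocks with input ccabcac remaining.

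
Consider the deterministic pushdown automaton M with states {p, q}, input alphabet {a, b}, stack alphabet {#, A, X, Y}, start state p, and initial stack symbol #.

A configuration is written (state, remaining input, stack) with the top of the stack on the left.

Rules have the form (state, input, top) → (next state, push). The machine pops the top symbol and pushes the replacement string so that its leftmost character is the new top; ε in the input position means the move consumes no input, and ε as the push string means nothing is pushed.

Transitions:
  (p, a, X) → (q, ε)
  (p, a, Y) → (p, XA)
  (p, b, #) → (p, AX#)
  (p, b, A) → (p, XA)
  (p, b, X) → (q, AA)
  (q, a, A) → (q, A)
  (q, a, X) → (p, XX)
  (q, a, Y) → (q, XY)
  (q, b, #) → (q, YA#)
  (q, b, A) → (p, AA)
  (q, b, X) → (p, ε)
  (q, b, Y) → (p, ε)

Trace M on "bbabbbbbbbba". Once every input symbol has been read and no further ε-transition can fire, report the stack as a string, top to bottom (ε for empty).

AAAAAAAAX#

(p, bbabbbbbbbba, #)
  read b, top #: go to p, push AX# → (p, babbbbbbbba, AX#)
  read b, top A: go to p, push XA → (p, abbbbbbbba, XAX#)
  read a, top X: go to q, push ε → (q, bbbbbbbba, AX#)
  read b, top A: go to p, push AA → (p, bbbbbbba, AAX#)
  read b, top A: go to p, push XA → (p, bbbbbba, XAAX#)
  read b, top X: go to q, push AA → (q, bbbbba, AAAAX#)
  read b, top A: go to p, push AA → (p, bbbba, AAAAAX#)
  read b, top A: go to p, push XA → (p, bbba, XAAAAAX#)
  read b, top X: go to q, push AA → (q, bba, AAAAAAAX#)
  read b, top A: go to p, push AA → (p, ba, AAAAAAAAX#)
  read b, top A: go to p, push XA → (p, a, XAAAAAAAAX#)
  read a, top X: go to q, push ε → (q, ε, AAAAAAAAX#)
All input consumed in state q with stack AAAAAAAAX#.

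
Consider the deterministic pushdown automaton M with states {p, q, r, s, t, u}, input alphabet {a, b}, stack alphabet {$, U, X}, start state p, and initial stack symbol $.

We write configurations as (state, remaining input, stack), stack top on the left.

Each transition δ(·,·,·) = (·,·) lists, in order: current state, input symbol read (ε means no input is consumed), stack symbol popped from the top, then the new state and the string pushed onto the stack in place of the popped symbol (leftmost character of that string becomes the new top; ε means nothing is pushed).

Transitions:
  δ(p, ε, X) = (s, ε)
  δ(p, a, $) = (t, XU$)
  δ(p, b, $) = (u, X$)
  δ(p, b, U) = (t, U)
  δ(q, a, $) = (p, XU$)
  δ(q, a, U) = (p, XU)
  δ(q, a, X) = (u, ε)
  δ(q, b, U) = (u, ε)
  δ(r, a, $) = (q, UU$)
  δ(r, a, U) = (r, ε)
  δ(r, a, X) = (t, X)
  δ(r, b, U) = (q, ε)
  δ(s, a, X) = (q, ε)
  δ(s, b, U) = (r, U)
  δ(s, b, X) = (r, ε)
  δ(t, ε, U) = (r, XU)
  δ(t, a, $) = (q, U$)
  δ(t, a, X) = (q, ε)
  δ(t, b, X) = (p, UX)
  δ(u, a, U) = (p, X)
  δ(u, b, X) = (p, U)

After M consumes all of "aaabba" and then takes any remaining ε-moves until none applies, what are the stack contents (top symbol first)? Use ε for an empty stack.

(p, aaabba, $) ⊢ (t, aabba, XU$) ⊢ (q, abba, U$) ⊢ (p, bba, XU$) ⊢ (s, bba, U$) ⊢ (r, ba, U$) ⊢ (q, a, $) ⊢ (p, ε, XU$) ⊢ (s, ε, U$)
All input consumed in state s with stack U$.

U$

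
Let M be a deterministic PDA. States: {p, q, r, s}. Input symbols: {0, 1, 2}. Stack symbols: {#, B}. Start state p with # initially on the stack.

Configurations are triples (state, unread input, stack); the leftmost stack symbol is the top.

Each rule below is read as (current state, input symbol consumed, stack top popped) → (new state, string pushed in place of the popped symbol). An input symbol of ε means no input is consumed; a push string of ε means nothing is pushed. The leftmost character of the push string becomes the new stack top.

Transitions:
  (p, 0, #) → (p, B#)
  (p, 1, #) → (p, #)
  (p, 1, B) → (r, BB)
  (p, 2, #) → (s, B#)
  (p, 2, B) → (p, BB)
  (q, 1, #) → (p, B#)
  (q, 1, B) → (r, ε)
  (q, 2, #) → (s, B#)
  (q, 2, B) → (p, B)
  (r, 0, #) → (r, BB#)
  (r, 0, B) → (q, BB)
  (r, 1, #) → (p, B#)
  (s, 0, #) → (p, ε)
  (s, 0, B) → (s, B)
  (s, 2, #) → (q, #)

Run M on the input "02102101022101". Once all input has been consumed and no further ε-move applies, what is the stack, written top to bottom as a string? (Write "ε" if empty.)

(p, 02102101022101, #)
  read 0, top #: go to p, push B# → (p, 2102101022101, B#)
  read 2, top B: go to p, push BB → (p, 102101022101, BB#)
  read 1, top B: go to r, push BB → (r, 02101022101, BBB#)
  read 0, top B: go to q, push BB → (q, 2101022101, BBBB#)
  read 2, top B: go to p, push B → (p, 101022101, BBBB#)
  read 1, top B: go to r, push BB → (r, 01022101, BBBBB#)
  read 0, top B: go to q, push BB → (q, 1022101, BBBBBB#)
  read 1, top B: go to r, push ε → (r, 022101, BBBBB#)
  read 0, top B: go to q, push BB → (q, 22101, BBBBBB#)
  read 2, top B: go to p, push B → (p, 2101, BBBBBB#)
  read 2, top B: go to p, push BB → (p, 101, BBBBBBB#)
  read 1, top B: go to r, push BB → (r, 01, BBBBBBBB#)
  read 0, top B: go to q, push BB → (q, 1, BBBBBBBBB#)
  read 1, top B: go to r, push ε → (r, ε, BBBBBBBB#)
All input consumed in state r with stack BBBBBBBB#.

BBBBBBBB#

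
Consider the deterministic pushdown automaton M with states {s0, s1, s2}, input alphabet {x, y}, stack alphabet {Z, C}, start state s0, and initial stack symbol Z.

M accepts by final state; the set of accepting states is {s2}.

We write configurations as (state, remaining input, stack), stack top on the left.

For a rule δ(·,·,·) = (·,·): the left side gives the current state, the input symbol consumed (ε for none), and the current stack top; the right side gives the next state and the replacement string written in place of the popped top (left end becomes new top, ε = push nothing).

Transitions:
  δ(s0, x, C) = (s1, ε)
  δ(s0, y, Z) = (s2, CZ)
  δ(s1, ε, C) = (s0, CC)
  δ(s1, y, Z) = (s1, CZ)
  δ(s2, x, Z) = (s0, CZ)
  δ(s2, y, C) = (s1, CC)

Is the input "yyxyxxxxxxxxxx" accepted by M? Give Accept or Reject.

Reject

(s0, yyxyxxxxxxxxxx, Z)
  read y, top Z: go to s2, push CZ → (s2, yxyxxxxxxxxxx, CZ)
  read y, top C: go to s1, push CC → (s1, xyxxxxxxxxxx, CCZ)
  ε-move, top C: go to s0, push CC → (s0, xyxxxxxxxxxx, CCCZ)
  read x, top C: go to s1, push ε → (s1, yxxxxxxxxxx, CCZ)
  ε-move, top C: go to s0, push CC → (s0, yxxxxxxxxxx, CCCZ)
No transition applies at (s0, yxxxxxxxxxx, CCCZ); input not fully consumed.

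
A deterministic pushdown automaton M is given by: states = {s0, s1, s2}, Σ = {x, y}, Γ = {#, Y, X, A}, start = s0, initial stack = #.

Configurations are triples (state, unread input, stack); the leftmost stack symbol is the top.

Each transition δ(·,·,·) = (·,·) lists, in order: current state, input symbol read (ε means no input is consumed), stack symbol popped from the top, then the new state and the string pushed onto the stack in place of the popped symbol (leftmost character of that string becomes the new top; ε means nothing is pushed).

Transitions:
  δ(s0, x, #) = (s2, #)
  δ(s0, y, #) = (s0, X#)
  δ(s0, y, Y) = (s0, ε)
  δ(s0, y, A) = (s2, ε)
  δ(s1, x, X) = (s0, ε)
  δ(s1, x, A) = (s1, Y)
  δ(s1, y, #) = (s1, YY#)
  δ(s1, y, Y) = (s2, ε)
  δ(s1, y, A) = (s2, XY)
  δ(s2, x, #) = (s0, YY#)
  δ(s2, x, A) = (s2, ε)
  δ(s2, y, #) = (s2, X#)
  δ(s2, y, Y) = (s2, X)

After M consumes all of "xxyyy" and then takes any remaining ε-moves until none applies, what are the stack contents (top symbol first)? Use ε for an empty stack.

(s0, xxyyy, #) ⊢ (s2, xyyy, #) ⊢ (s0, yyy, YY#) ⊢ (s0, yy, Y#) ⊢ (s0, y, #) ⊢ (s0, ε, X#)
All input consumed in state s0 with stack X#.

X#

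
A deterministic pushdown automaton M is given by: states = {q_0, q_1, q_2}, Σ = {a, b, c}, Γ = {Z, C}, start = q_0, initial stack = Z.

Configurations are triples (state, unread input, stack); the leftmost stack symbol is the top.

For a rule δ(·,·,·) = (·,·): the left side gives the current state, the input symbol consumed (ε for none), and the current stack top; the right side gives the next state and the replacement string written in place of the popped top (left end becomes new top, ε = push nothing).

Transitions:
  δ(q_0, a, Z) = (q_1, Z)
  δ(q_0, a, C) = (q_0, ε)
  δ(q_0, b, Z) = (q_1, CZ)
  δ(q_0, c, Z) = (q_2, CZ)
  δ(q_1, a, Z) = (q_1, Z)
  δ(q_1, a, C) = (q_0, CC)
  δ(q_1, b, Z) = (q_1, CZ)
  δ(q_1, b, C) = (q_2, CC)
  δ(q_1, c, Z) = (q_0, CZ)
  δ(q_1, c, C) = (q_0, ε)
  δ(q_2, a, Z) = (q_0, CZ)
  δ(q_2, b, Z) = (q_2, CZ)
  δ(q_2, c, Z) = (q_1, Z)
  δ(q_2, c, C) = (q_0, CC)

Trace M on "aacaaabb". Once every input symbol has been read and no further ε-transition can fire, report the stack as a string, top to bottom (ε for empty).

CCZ

(q_0, aacaaabb, Z)
  read a, top Z: go to q_1, push Z → (q_1, acaaabb, Z)
  read a, top Z: go to q_1, push Z → (q_1, caaabb, Z)
  read c, top Z: go to q_0, push CZ → (q_0, aaabb, CZ)
  read a, top C: go to q_0, push ε → (q_0, aabb, Z)
  read a, top Z: go to q_1, push Z → (q_1, abb, Z)
  read a, top Z: go to q_1, push Z → (q_1, bb, Z)
  read b, top Z: go to q_1, push CZ → (q_1, b, CZ)
  read b, top C: go to q_2, push CC → (q_2, ε, CCZ)
All input consumed in state q_2 with stack CCZ.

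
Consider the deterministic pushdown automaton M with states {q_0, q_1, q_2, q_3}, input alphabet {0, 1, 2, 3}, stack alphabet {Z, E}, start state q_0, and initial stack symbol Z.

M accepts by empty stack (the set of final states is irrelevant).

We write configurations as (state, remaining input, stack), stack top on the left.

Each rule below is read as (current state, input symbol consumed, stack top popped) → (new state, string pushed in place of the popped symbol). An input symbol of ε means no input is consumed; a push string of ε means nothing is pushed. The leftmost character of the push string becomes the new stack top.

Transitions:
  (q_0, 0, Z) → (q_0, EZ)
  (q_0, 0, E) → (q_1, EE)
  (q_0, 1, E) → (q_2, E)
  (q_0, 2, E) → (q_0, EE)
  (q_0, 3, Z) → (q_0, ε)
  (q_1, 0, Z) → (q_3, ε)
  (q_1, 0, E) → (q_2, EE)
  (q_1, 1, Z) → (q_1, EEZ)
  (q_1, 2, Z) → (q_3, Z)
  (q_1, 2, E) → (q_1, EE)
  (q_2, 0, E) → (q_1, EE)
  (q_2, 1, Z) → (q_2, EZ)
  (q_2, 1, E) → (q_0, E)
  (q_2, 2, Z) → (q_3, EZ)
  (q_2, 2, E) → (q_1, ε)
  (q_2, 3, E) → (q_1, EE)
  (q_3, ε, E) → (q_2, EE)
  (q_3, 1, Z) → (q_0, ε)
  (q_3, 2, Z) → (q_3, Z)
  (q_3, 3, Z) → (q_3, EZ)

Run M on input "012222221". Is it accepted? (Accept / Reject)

Accept

(q_0, 012222221, Z) ⊢ (q_0, 12222221, EZ) ⊢ (q_2, 2222221, EZ) ⊢ (q_1, 222221, Z) ⊢ (q_3, 22221, Z) ⊢ (q_3, 2221, Z) ⊢ (q_3, 221, Z) ⊢ (q_3, 21, Z) ⊢ (q_3, 1, Z) ⊢ (q_0, ε, ε)
All input consumed and the stack is empty.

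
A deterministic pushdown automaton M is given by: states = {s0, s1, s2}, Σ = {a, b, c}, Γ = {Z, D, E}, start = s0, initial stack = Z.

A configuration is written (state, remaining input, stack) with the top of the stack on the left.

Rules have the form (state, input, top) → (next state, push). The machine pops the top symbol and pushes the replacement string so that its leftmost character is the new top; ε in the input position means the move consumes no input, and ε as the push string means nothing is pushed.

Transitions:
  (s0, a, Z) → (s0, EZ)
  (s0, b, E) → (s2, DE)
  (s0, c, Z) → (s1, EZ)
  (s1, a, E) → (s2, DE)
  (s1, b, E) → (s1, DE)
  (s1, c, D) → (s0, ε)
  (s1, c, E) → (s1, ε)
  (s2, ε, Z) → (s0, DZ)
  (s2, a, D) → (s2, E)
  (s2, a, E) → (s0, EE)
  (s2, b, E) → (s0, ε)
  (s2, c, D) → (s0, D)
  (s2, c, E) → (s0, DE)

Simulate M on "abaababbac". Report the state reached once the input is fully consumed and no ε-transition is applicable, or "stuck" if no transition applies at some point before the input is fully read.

s0

(s0, abaababbac, Z)
  read a, top Z: go to s0, push EZ → (s0, baababbac, EZ)
  read b, top E: go to s2, push DE → (s2, aababbac, DEZ)
  read a, top D: go to s2, push E → (s2, ababbac, EEZ)
  read a, top E: go to s0, push EE → (s0, babbac, EEEZ)
  read b, top E: go to s2, push DE → (s2, abbac, DEEEZ)
  read a, top D: go to s2, push E → (s2, bbac, EEEEZ)
  read b, top E: go to s0, push ε → (s0, bac, EEEZ)
  read b, top E: go to s2, push DE → (s2, ac, DEEEZ)
  read a, top D: go to s2, push E → (s2, c, EEEEZ)
  read c, top E: go to s0, push DE → (s0, ε, DEEEEZ)
All input consumed; M is in state s0.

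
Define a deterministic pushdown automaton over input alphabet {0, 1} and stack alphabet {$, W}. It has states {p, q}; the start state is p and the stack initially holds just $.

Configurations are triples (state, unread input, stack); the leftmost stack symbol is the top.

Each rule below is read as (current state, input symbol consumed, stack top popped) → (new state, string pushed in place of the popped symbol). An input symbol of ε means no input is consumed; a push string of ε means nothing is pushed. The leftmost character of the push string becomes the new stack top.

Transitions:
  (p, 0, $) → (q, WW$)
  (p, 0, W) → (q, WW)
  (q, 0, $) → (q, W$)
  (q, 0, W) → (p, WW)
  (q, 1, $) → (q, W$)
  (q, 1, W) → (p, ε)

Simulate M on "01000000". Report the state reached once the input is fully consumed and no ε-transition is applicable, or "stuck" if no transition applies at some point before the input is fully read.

p

(p, 01000000, $)
  read 0, top $: go to q, push WW$ → (q, 1000000, WW$)
  read 1, top W: go to p, push ε → (p, 000000, W$)
  read 0, top W: go to q, push WW → (q, 00000, WW$)
  read 0, top W: go to p, push WW → (p, 0000, WWW$)
  read 0, top W: go to q, push WW → (q, 000, WWWW$)
  read 0, top W: go to p, push WW → (p, 00, WWWWW$)
  read 0, top W: go to q, push WW → (q, 0, WWWWWW$)
  read 0, top W: go to p, push WW → (p, ε, WWWWWWW$)
All input consumed; M is in state p.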